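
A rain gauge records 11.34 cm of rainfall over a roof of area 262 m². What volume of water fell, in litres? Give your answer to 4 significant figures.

Depth: 11.34 cm × 10 = 113.4 mm.
1 mm over 1 m² is 1 L, so volume = 113.4 × 262 = 29710.8 L ≈ 29710 L.

29710 litres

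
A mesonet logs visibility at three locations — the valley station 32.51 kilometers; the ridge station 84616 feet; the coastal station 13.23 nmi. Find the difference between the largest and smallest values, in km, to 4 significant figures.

the ridge station: 84616 ft = 25.79096 km.
the coastal station: 13.23 nmi = 24.50196 km.
Spread: 32.51000 − 24.50196 = 8.008 km.

8.008 km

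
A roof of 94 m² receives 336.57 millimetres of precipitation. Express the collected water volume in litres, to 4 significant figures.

31640 litres

1 mm over 1 m² is 1 L, so volume = 336.57 × 94 = 31637.58 L ≈ 31640 L.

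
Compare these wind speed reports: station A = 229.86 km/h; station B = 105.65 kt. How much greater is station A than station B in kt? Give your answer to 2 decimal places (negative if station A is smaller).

station A: 229.86 km/h = 124.1145 kt.
Difference: 124.1145 − 105.6500 = 18.46 kt.

18.46 kt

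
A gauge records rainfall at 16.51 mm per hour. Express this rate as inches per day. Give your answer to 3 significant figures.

16.51 mm/hour × 0.0393701 in/mm × 24 hour/day = 15.6 in/day.

15.6 in/day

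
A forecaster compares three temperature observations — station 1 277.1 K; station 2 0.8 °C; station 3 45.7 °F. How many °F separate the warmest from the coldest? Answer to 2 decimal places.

station 1: 277.1 K = 3.950 °C.
station 3: 45.7 °F = 7.611 °C.
Spread: 7.611 − 0.800 = 6.811 °C = 12.26 °F.

12.26 °F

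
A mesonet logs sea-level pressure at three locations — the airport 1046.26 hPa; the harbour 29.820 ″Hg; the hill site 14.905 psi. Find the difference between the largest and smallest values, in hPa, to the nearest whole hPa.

36 hPa

the harbour: 29.820 inHg = 1009.82 hPa.
the hill site: 14.905 psi = 1027.66 hPa.
Spread: 1046.26 − 1009.82 = 36 hPa.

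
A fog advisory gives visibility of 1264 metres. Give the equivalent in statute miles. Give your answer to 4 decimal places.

0.7854 SM

1 m = 0.000621371 SM, so 1264 × 0.000621371 = 0.7854 SM.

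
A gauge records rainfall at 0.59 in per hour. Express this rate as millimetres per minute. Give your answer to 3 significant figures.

0.59 in/hour × 25.4 mm/in × 0.0166667 hour/minute = 0.250 mm/minute.

0.250 mm/minute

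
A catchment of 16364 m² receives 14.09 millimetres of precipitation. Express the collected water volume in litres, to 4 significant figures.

1 mm over 1 m² is 1 L, so volume = 14.09 × 16364 = 230568.76 L ≈ 230600 L.

230600 litres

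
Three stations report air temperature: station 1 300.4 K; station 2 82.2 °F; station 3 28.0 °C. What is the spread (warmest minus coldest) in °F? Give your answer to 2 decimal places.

1.35 °F

station 1: 300.4 K = 27.250 °C.
station 2: 82.2 °F = 27.889 °C.
Spread: 28.000 − 27.250 = 0.750 °C = 1.35 °F.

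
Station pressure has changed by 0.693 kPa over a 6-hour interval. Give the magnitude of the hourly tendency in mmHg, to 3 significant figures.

0.693 kPa / 6 h × 7.50062 mmHg/kPa = 0.866 mmHg/h.

0.866 mmHg per hour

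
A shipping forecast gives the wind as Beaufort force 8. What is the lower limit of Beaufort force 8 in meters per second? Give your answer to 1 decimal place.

Beaufort 8 (gale) spans 17.2–20.7 m/s.

17.2 m/s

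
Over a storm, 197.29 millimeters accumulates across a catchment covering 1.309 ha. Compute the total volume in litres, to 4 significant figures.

2583000 litres

Area: 1.309 ha = 13090 m².
1 mm over 1 m² is 1 L, so volume = 197.29 × 13090 = 2582526.1 L ≈ 2583000 L.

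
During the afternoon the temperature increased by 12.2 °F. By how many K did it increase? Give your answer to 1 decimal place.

6.8 K

Converting a difference, only the 9/5 scale factor applies: ΔK = 12.2 × 0.5556 = 6.8 K.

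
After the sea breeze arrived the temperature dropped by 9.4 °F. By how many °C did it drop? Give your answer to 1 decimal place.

Converting a difference, only the 9/5 scale factor applies: Δ°C = 9.4 × 0.5556 = 5.2 °C.

5.2 °C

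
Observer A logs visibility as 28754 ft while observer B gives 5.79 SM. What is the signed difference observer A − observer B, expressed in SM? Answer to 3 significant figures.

-0.344 SM

observer A: 28754 ft = 5.44583 SM.
Difference: 5.44583 − 5.79000 = -0.344 SM.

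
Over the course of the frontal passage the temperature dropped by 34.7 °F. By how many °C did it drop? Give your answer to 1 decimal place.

Converting a difference, only the 9/5 scale factor applies: Δ°C = 34.7 × 0.5556 = 19.3 °C.

19.3 °C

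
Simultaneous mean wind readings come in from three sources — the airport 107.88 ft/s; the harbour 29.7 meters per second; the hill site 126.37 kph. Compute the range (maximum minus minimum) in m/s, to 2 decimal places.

the airport: 107.88 ft/s = 32.8818 m/s.
the hill site: 126.37 km/h = 35.1028 m/s.
Spread: 35.1028 − 29.7000 = 5.40 m/s.

5.40 m/s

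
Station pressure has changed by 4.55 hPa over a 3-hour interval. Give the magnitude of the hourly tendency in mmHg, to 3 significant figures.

4.55 hPa / 3 h × 0.750062 mmHg/hPa = 1.14 mmHg/h.

1.14 mmHg per hour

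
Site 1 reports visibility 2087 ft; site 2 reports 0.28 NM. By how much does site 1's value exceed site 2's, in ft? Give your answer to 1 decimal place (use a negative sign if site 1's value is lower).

site 2: 0.28 nmi = 1701.312 ft.
Difference: 2087.000 − 1701.312 = 385.7 ft.

385.7 ft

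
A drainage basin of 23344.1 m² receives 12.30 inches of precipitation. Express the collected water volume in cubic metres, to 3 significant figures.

7290 cubic metres

Depth: 12.30 in × 25.4 = 312.42 mm.
1 mm over 1 m² is 1 L, so volume = 312.42 × 23344.1 = 7293163.7 L = 7290 m³.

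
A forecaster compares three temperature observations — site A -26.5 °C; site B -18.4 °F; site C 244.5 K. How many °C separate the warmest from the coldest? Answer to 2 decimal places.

site B: -18.4 °F = -28.000 °C.
site C: 244.5 K = -28.650 °C.
Spread: (-26.500) − (-28.650) = 2.150 °C.

2.15 °C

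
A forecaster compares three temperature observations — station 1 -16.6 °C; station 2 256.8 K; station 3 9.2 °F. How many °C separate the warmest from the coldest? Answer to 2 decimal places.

3.93 °C

station 2: 256.8 K = -16.350 °C.
station 3: 9.2 °F = -12.667 °C.
Spread: (-12.667) − (-16.600) = 3.933 °C.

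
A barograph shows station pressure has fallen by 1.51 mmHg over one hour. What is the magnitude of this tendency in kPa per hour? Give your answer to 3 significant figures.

0.201 kPa per hour

1.51 mmHg / 1 h × 0.133322 kPa/mmHg = 0.201 kPa/h.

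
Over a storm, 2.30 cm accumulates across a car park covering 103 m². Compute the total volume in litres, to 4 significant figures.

Depth: 2.30 cm × 10 = 23 mm.
1 mm over 1 m² is 1 L, so volume = 23 × 103 = 2369 L.

2369 litres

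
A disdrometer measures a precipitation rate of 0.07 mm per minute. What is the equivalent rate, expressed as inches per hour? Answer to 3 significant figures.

0.165 in/hour

0.07 mm/minute × 0.0393701 in/mm × 60 minute/hour = 0.165 in/hour.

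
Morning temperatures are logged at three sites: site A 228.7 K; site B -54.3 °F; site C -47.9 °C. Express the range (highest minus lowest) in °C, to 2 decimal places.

3.49 °C

site A: 228.7 K = -44.450 °C.
site B: -54.3 °F = -47.944 °C.
Spread: (-44.450) − (-47.944) = 3.494 °C.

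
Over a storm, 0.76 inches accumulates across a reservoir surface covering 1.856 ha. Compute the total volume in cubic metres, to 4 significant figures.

358.3 cubic metres

Depth: 0.76 in × 25.4 = 19.304 mm.
Area: 1.856 ha = 18560 m².
1 mm over 1 m² is 1 L, so volume = 19.304 × 18560 = 358282.24 L = 358.3 m³.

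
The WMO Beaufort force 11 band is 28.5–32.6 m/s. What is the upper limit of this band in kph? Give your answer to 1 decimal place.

117.4 km/h

28.5–32.6 m/s × 3.6 = 102.6–117.4 km/h.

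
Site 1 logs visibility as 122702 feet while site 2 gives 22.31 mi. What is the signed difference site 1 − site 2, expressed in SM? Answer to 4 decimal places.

site 1: 122702 ft = 23.239015 SM.
Difference: 23.239015 − 22.310000 = 0.9290 SM.

0.9290 SM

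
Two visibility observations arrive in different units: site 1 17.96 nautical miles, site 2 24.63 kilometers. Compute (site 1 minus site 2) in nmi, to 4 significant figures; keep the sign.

4.661 nmi

site 2: 24.63 km = 13.29914 nmi.
Difference: 17.96000 − 13.29914 = 4.661 nmi.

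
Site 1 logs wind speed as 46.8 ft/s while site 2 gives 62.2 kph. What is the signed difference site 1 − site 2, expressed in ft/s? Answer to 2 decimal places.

site 2: 62.2 km/h = 56.6856 ft/s.
Difference: 46.8000 − 56.6856 = -9.89 ft/s.

-9.89 ft/s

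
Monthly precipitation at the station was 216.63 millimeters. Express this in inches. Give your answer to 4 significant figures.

8.529 in

1 mm = 0.0393701 in, so 216.63 × 0.0393701 = 8.529 in.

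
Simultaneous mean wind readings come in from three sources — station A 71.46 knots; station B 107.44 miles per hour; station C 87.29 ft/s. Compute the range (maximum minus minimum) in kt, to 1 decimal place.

41.6 kt

station B: 107.44 mph = 93.363 kt.
station C: 87.29 ft/s = 51.718 kt.
Spread: 93.363 − 51.718 = 41.6 kt.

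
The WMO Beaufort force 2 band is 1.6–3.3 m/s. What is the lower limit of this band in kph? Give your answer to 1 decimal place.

1.6–3.3 m/s × 3.6 = 5.8–11.9 km/h.

5.8 km/h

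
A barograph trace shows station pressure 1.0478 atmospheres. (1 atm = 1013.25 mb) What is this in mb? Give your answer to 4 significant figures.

1 atm = 1013.25 mb, so 1.0478 × 1013.25 = 1062 mb.

1062 mb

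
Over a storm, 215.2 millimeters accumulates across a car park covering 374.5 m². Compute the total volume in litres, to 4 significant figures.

1 mm over 1 m² is 1 L, so volume = 215.2 × 374.5 = 80592.4 L ≈ 80590 L.

80590 litres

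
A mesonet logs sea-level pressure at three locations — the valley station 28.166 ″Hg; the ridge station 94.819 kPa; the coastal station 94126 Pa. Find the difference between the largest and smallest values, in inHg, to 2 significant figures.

0.37 inHg

the ridge station: 94.819 kPa = 28.0000 inHg.
the coastal station: 94126 Pa = 27.7954 inHg.
Spread: 28.1660 − 27.7954 = 0.37 inHg.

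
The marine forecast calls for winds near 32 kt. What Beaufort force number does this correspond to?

32 kt lies in the Beaufort 7 band (near gale, 28–33 kt).

Beaufort force 7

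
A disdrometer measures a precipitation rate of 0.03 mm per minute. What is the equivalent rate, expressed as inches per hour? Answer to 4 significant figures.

0.03 mm/minute × 0.0393701 in/mm × 60 minute/hour = 0.07087 in/hour.

0.07087 in/hour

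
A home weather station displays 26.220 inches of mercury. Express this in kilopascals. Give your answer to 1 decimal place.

88.8 kPa

1 inHg = 3.38639 kPa, so 26.220 × 3.38639 = 88.8 kPa.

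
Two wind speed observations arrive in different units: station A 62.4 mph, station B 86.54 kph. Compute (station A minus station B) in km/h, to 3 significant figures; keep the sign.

13.9 km/h

station A: 62.4 mph = 100.423 km/h.
Difference: 100.423 − 86.540 = 13.9 km/h.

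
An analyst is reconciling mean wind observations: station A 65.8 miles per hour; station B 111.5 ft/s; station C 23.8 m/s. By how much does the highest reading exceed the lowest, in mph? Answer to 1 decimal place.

22.8 mph

station B: 111.5 ft/s = 76.023 mph.
station C: 23.8 m/s = 53.239 mph.
Spread: 76.023 − 53.239 = 22.8 mph.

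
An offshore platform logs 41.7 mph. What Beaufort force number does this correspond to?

41.7 mph = 18.6 m/s, which is Beaufort 8 (gale, 17.2–20.7 m/s).

Beaufort force 8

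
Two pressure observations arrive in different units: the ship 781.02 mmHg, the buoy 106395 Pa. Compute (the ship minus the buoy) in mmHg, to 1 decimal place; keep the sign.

the buoy: 106395 Pa = 798.028 mmHg.
Difference: 781.020 − 798.028 = -17.0 mmHg.

-17.0 mmHg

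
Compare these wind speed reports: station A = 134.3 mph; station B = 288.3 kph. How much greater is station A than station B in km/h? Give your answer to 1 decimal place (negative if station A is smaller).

station A: 134.3 mph = 216.135 km/h.
Difference: 216.135 − 288.300 = -72.2 km/h.

-72.2 km/h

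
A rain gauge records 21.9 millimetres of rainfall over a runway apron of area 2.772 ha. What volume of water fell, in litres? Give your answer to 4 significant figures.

607100 litres

Area: 2.772 ha = 27720 m².
1 mm over 1 m² is 1 L, so volume = 21.9 × 27720 = 607068 L ≈ 607100 L.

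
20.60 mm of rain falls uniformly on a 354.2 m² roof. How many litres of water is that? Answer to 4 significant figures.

7297 litres

1 mm over 1 m² is 1 L, so volume = 20.6 × 354.2 = 7296.52 L ≈ 7297 L.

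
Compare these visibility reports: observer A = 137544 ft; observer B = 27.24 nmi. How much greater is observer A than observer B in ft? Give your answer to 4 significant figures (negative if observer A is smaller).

observer B: 27.24 nmi = 165513.39 ft.
Difference: 137544.00 − 165513.39 = -27970 ft.

-27970 ft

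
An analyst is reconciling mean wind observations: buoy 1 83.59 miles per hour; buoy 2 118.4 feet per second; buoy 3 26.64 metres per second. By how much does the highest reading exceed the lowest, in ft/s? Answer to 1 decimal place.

buoy 1: 83.59 mph = 122.599 ft/s.
buoy 3: 26.64 m/s = 87.402 ft/s.
Spread: 122.599 − 87.402 = 35.2 ft/s.

35.2 ft/s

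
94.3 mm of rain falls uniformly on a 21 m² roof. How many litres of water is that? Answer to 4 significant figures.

1980 litres

1 mm over 1 m² is 1 L, so volume = 94.3 × 21 = 1980.3 L ≈ 1980 L.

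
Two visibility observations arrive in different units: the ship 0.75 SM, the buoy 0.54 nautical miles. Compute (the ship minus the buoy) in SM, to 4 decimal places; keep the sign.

0.1286 SM

the buoy: 0.54 nmi = 0.621421 SM.
Difference: 0.750000 − 0.621421 = 0.1286 SM.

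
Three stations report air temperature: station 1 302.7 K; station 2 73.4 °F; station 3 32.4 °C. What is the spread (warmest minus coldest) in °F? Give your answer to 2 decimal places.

station 1: 302.7 K = 29.550 °C.
station 2: 73.4 °F = 23.000 °C.
Spread: 32.400 − 23.000 = 9.400 °C = 16.92 °F.

16.92 °F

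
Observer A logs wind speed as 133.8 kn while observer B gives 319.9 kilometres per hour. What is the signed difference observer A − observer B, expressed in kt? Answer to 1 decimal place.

-38.9 kt

observer B: 319.9 km/h = 172.732 kt.
Difference: 133.800 − 172.732 = -38.9 kt.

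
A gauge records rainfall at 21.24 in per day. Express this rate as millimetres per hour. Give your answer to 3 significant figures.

21.24 in/day × 25.4 mm/in × 0.0416667 day/hour = 22.5 mm/hour.

22.5 mm/hour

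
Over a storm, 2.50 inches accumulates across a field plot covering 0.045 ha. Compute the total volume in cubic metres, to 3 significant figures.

Depth: 2.50 in × 25.4 = 63.5 mm.
Area: 0.045 ha = 450 m².
1 mm over 1 m² is 1 L, so volume = 63.5 × 450 = 28575 L = 28.6 m³.

28.6 cubic metres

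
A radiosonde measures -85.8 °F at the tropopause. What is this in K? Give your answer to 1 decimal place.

First to °C: -65.44 °C.
Then to K: 207.7 K.

207.7 K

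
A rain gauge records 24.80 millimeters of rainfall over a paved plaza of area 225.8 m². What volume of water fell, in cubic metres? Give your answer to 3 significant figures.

5.60 cubic metres

1 mm over 1 m² is 1 L, so volume = 24.8 × 225.8 = 5599.84 L = 5.60 m³.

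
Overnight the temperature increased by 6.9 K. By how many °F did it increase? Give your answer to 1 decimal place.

A change of 1 °C equals a change of 1.8 °F: Δ°F = 6.9 × 1.8 = 12.4 °F.

12.4 °F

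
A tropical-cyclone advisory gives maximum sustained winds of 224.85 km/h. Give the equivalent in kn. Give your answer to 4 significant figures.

121.4 kt

1 km/h = 0.539957 kt, so 224.85 × 0.539957 = 121.4 kt.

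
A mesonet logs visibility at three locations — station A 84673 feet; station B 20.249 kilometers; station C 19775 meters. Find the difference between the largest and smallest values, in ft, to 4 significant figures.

19790 ft

station B: 20.249 km = 66433.73 ft.
station C: 19775 m = 64878.61 ft.
Spread: 84673.00 − 64878.61 = 19790 ft.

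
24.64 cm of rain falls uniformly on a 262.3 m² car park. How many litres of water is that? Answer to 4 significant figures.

64630 litres

Depth: 24.64 cm × 10 = 246.4 mm.
1 mm over 1 m² is 1 L, so volume = 246.4 × 262.3 = 64630.72 L ≈ 64630 L.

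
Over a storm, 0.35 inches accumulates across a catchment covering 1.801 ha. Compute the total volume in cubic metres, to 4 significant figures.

Depth: 0.35 in × 25.4 = 8.89 mm.
Area: 1.801 ha = 18010 m².
1 mm over 1 m² is 1 L, so volume = 8.89 × 18010 = 160108.9 L = 160.1 m³.

160.1 cubic metres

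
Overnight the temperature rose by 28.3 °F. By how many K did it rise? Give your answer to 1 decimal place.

15.7 K

A change of 1 °C equals a change of 1.8 °F: ΔK = 28.3 × 0.5556 = 15.7 K.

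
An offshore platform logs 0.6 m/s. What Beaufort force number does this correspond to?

0.6 m/s lies in the Beaufort 1 band (light air, 0.3–1.5 m/s).

Beaufort force 1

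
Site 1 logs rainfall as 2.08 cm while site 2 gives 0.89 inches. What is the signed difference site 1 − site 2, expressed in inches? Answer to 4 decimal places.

-0.0711 in

site 1: 2.08 cm = 0.818898 in.
Difference: 0.818898 − 0.890000 = -0.0711 in.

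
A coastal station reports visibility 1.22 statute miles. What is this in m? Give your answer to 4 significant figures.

1963 m

1 SM = 1609.34 m, so 1.22 × 1609.34 = 1963 m.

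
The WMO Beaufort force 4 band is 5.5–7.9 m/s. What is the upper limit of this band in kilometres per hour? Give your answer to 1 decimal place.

5.5–7.9 m/s × 3.6 = 19.8–28.4 km/h.

28.4 km/h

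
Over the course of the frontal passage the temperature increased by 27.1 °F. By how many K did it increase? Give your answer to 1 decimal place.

Converting a difference, only the 9/5 scale factor applies: ΔK = 27.1 × 0.5556 = 15.1 K.

15.1 K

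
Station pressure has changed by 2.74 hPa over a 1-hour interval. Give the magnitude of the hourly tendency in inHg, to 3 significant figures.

2.74 hPa / 1 h × 0.02953 inHg/hPa = 0.0809 inHg/h.

0.0809 inHg per hour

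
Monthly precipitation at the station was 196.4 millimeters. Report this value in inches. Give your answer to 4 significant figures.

7.732 in

1 mm = 0.0393701 in, so 196.4 × 0.0393701 = 7.732 in.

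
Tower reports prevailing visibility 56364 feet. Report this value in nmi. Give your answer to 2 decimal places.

9.28 nmi

1 ft = 0.000164579 nmi, so 56364 × 0.000164579 = 9.28 nmi.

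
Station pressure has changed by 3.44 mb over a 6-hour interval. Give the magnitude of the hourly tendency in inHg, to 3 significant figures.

0.0169 inHg per hour

3.44 mb / 6 h × 0.02953 inHg/mb = 0.0169 inHg/h.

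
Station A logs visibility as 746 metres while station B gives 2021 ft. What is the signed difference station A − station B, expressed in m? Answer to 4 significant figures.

station B: 2021 ft = 616.001 m.
Difference: 746.000 − 616.001 = 130.0 m.

130.0 m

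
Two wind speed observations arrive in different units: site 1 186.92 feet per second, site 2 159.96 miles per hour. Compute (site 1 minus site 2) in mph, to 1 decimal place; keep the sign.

-32.5 mph

site 1: 186.92 ft/s = 127.445 mph.
Difference: 127.445 − 159.960 = -32.5 mph.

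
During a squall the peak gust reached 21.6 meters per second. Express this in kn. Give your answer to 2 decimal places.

41.99 kt

1 m/s = 1.94384 kt, so 21.6 × 1.94384 = 41.99 kt.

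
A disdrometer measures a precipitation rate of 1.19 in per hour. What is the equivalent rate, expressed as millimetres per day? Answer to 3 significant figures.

1.19 in/hour × 25.4 mm/in × 24 hour/day = 725 mm/day.

725 mm/day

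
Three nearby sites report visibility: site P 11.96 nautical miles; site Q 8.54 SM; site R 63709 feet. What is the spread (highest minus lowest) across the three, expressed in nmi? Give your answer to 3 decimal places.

4.539 nmi

site Q: 8.54 SM = 7.42106 nmi.
site R: 63709 ft = 10.48515 nmi.
Spread: 11.96000 − 7.42106 = 4.539 nmi.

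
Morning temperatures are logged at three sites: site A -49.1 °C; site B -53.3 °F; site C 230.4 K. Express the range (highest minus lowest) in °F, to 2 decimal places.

site B: -53.3 °F = -47.389 °C.
site C: 230.4 K = -42.750 °C.
Spread: (-42.750) − (-49.100) = 6.350 °C = 11.43 °F.

11.43 °F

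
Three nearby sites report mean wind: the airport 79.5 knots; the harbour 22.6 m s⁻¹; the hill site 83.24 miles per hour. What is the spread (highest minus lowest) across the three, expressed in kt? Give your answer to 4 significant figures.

the harbour: 22.6 m/s = 43.9309 kt.
the hill site: 83.24 mph = 72.3336 kt.
Spread: 79.5000 − 43.9309 = 35.57 kt.

35.57 kt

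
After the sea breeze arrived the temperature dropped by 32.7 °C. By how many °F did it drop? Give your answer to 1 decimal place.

A change of 1 °C equals a change of 1.8 °F: Δ°F = 32.7 × 1.8 = 58.9 °F.

58.9 °F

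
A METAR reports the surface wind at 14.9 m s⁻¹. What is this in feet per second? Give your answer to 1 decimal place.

1 m/s = 3.28084 ft/s, so 14.9 × 3.28084 = 48.9 ft/s.

48.9 ft/s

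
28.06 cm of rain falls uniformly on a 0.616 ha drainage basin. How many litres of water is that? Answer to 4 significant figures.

Depth: 28.06 cm × 10 = 280.6 mm.
Area: 0.616 ha = 6160 m².
1 mm over 1 m² is 1 L, so volume = 280.6 × 6160 = 1728496 L ≈ 1728000 L.

1728000 litres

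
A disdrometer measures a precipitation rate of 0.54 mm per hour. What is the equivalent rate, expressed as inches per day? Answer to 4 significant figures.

0.5102 in/day

0.54 mm/hour × 0.0393701 in/mm × 24 hour/day = 0.5102 in/day.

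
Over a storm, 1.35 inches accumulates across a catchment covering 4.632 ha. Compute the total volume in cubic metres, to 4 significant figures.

Depth: 1.35 in × 25.4 = 34.29 mm.
Area: 4.632 ha = 46320 m².
1 mm over 1 m² is 1 L, so volume = 34.29 × 46320 = 1588312.8 L = 1588 m³.

1588 cubic metres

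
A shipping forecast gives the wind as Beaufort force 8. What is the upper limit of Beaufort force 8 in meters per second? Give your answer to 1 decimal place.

20.7 m/s

Beaufort 8 (gale) spans 17.2–20.7 m/s.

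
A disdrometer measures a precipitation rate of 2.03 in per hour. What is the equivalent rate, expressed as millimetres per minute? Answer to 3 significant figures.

0.859 mm/minute

2.03 in/hour × 25.4 mm/in × 0.0166667 hour/minute = 0.859 mm/minute.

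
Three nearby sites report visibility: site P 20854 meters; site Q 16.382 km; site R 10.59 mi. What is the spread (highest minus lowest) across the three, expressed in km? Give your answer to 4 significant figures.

site P: 20854 m = 20.85400 km.
site R: 10.59 SM = 17.04295 km.
Spread: 20.85400 − 16.38200 = 4.472 km.

4.472 km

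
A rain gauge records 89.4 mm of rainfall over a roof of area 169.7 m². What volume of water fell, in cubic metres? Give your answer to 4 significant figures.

15.17 cubic metres

1 mm over 1 m² is 1 L, so volume = 89.4 × 169.7 = 15171.18 L = 15.17 m³.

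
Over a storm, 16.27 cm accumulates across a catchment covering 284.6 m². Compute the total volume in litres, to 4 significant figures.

Depth: 16.27 cm × 10 = 162.7 mm.
1 mm over 1 m² is 1 L, so volume = 162.7 × 284.6 = 46304.42 L ≈ 46300 L.

46300 litres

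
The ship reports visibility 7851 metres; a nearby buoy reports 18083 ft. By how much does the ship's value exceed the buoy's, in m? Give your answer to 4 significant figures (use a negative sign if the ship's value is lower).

the buoy: 18083 ft = 5511.70 m.
Difference: 7851.00 − 5511.70 = 2339 m.

2339 m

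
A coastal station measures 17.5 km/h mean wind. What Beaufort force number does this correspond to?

17.5 km/h = 4.9 m/s, which is Beaufort 3 (gentle breeze, 3.4–5.4 m/s).

Beaufort force 3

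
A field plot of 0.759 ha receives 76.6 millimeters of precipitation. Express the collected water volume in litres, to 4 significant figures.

Area: 0.759 ha = 7590 m².
1 mm over 1 m² is 1 L, so volume = 76.6 × 7590 = 581394 L ≈ 581400 L.

581400 litres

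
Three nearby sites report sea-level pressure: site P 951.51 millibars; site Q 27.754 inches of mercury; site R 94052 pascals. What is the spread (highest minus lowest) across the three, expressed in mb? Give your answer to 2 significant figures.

12 mb

site Q: 27.754 inHg = 939.86 mb.
site R: 94052 Pa = 940.52 mb.
Spread: 951.51 − 939.86 = 12 mb.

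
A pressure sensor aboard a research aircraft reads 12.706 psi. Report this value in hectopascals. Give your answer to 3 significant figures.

876 hPa

1 psi = 68.9476 hPa, so 12.706 × 68.9476 = 876 hPa.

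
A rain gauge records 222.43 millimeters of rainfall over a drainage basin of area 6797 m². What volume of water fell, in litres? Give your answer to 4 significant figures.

1 mm over 1 m² is 1 L, so volume = 222.43 × 6797 = 1511856.7 L ≈ 1512000 L.

1512000 litres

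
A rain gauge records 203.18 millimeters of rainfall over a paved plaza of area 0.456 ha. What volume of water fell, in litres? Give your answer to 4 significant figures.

Area: 0.456 ha = 4560 m².
1 mm over 1 m² is 1 L, so volume = 203.18 × 4560 = 926500.8 L ≈ 926500 L.

926500 litres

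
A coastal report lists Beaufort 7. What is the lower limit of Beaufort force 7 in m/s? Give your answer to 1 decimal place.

Beaufort 7 (near gale) spans 13.9–17.1 m/s.

13.9 m/s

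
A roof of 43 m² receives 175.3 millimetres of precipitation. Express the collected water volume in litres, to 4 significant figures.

7538 litres

1 mm over 1 m² is 1 L, so volume = 175.3 × 43 = 7537.9 L ≈ 7538 L.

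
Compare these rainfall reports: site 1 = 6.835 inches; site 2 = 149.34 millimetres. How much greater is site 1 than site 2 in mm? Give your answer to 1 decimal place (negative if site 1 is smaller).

24.3 mm

site 1: 6.835 in = 173.609 mm.
Difference: 173.609 − 149.340 = 24.3 mm.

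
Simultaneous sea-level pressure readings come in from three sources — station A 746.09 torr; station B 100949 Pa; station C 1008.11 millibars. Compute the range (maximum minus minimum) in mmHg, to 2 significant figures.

station B: 100949 Pa = 757.18 mmHg.
station C: 1008.11 mb = 756.14 mmHg.
Spread: 757.18 − 746.09 = 11 mmHg.

11 mmHg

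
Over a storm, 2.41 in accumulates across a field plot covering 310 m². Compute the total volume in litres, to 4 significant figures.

Depth: 2.41 in × 25.4 = 61.214 mm.
1 mm over 1 m² is 1 L, so volume = 61.214 × 310 = 18976.34 L ≈ 18980 L.

18980 litres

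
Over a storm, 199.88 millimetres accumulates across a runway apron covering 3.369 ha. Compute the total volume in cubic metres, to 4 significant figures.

Area: 3.369 ha = 33690 m².
1 mm over 1 m² is 1 L, so volume = 199.88 × 33690 = 6733957.2 L = 6734 m³.

6734 cubic metres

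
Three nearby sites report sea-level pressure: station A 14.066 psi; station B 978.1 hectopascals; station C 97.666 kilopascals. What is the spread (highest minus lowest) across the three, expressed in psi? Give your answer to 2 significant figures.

station B: 978.1 hPa = 14.1861 psi.
station C: 97.666 kPa = 14.1653 psi.
Spread: 14.1861 − 14.0660 = 0.12 psi.

0.12 psi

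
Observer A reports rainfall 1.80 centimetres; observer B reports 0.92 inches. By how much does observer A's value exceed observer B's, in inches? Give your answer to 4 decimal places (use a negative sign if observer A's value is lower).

-0.2113 in

observer A: 1.80 cm = 0.708661 in.
Difference: 0.708661 − 0.920000 = -0.2113 in.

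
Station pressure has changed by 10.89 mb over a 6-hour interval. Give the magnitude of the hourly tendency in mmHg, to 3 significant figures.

1.36 mmHg per hour

10.89 mb / 6 h × 0.750062 mmHg/mb = 1.36 mmHg/h.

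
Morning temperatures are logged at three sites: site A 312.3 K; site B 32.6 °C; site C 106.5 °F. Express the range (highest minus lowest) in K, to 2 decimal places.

site A: 312.3 K = 39.150 °C.
site C: 106.5 °F = 41.389 °C.
Spread: 41.389 − 32.600 = 8.789 °C.

8.79 K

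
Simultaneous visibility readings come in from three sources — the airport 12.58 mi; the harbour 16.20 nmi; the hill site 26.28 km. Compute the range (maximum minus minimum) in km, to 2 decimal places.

the airport: 12.58 SM = 20.2455 km.
the harbour: 16.20 nmi = 30.0024 km.
Spread: 30.0024 − 20.2455 = 9.76 km.

9.76 km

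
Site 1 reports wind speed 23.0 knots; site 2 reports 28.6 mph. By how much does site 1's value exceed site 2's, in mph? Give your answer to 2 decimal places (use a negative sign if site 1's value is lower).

-2.13 mph

site 1: 23.0 kt = 26.4679 mph.
Difference: 26.4679 − 28.6000 = -2.13 mph.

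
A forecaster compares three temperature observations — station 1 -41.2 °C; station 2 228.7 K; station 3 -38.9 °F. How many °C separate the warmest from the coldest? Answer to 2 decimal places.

5.06 °C

station 2: 228.7 K = -44.450 °C.
station 3: -38.9 °F = -39.389 °C.
Spread: (-39.389) − (-44.450) = 5.061 °C.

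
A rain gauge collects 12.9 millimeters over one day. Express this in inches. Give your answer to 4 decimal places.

1 mm = 0.0393701 in, so 12.9 × 0.0393701 = 0.5079 in.

0.5079 in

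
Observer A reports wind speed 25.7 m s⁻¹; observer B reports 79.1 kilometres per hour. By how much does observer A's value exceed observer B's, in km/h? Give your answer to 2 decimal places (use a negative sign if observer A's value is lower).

observer A: 25.7 m/s = 92.5200 km/h.
Difference: 92.5200 − 79.1000 = 13.42 km/h.

13.42 km/h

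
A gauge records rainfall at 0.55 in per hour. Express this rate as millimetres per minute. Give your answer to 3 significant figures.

0.55 in/hour × 25.4 mm/in × 0.0166667 hour/minute = 0.233 mm/minute.

0.233 mm/minute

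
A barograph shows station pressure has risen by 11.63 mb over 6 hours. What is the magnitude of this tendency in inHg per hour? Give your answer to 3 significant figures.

11.63 mb / 6 h × 0.02953 inHg/mb = 0.0572 inHg/h.

0.0572 inHg per hour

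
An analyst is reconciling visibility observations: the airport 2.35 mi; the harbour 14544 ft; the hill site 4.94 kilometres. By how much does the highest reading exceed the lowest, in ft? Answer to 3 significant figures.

the airport: 2.35 SM = 12408.00 ft.
the hill site: 4.94 km = 16207.35 ft.
Spread: 16207.35 − 12408.00 = 3800 ft.

3800 ft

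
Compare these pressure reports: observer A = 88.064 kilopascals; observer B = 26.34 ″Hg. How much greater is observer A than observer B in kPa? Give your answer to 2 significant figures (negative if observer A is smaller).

observer B: 26.34 inHg = 89.197 kPa.
Difference: 88.064 − 89.197 = -1.1 kPa.

-1.1 kPa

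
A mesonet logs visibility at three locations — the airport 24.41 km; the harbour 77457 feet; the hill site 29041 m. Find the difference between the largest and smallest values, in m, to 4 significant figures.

the airport: 24.41 km = 24410.00 m.
the harbour: 77457 ft = 23608.89 m.
Spread: 29041.00 − 23608.89 = 5432 m.

5432 m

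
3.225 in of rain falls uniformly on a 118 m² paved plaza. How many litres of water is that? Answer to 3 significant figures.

Depth: 3.225 in × 25.4 = 81.915 mm.
1 mm over 1 m² is 1 L, so volume = 81.915 × 118 = 9665.97 L ≈ 9670 L.

9670 litres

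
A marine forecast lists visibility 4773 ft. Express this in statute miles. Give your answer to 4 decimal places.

1 ft = 0.000189394 SM, so 4773 × 0.000189394 = 0.9040 SM.

0.9040 SM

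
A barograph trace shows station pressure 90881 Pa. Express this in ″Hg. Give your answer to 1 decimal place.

1 Pa = 0.0002953 inHg, so 90881 × 0.0002953 = 26.8 inHg.

26.8 inHg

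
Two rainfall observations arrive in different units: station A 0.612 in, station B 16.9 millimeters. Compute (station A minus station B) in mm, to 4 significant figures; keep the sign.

station A: 0.612 in = 15.54480 mm.
Difference: 15.54480 − 16.90000 = -1.355 mm.

-1.355 mm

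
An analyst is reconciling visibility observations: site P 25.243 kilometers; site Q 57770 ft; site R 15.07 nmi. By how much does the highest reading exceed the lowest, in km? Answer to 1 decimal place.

site Q: 57770 ft = 17.608 km.
site R: 15.07 nmi = 27.910 km.
Spread: 27.910 − 17.608 = 10.3 km.

10.3 km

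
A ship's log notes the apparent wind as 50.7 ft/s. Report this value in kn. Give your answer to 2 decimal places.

1 ft/s = 0.592484 kt, so 50.7 × 0.592484 = 30.04 kt.

30.04 kt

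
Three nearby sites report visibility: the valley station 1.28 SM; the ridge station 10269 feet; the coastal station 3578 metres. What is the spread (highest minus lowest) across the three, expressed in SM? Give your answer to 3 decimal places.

the ridge station: 10269 ft = 1.94489 SM.
the coastal station: 3578 m = 2.22327 SM.
Spread: 2.22327 − 1.28000 = 0.943 SM.

0.943 SM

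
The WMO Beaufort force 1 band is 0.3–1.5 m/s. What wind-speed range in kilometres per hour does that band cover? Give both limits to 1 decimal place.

0.3–1.5 m/s × 3.6 = 1.1–5.4 km/h.

1.1 to 5.4 km/h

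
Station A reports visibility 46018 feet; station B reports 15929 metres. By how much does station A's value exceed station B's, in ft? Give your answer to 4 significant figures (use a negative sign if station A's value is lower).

-6242 ft

station B: 15929 m = 52260.499 ft.
Difference: 46018.000 − 52260.499 = -6242 ft.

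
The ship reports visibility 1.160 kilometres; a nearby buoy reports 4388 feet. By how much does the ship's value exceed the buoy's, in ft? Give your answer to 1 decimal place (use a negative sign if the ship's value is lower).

-582.2 ft

the ship: 1.160 km = 3805.774 ft.
Difference: 3805.774 − 4388.000 = -582.2 ft.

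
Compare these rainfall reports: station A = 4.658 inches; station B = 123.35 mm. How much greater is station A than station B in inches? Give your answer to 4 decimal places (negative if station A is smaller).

station B: 123.35 mm = 4.856299 in.
Difference: 4.658000 − 4.856299 = -0.1983 in.

-0.1983 in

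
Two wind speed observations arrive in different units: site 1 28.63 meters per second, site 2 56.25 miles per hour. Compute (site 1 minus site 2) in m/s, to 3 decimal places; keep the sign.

3.484 m/s

site 2: 56.25 mph = 25.14600 m/s.
Difference: 28.63000 − 25.14600 = 3.484 m/s.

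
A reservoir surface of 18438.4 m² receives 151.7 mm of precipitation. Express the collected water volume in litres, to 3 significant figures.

2800000 litres

1 mm over 1 m² is 1 L, so volume = 151.7 × 18438.4 = 2797105.3 L ≈ 2800000 L.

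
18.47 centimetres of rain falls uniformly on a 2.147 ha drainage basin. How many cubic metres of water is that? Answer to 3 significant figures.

3970 cubic metres

Depth: 18.47 cm × 10 = 184.7 mm.
Area: 2.147 ha = 21470 m².
1 mm over 1 m² is 1 L, so volume = 184.7 × 21470 = 3965509 L = 3970 m³.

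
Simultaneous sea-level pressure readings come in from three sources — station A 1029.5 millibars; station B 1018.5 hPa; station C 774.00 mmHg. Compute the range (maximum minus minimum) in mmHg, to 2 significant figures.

station A: 1029.5 mb = 772.19 mmHg.
station B: 1018.5 hPa = 763.94 mmHg.
Spread: 774.00 − 763.94 = 10 mmHg.

10 mmHg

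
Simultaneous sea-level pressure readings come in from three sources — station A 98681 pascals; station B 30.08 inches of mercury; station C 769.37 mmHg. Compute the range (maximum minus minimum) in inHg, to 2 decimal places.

1.15 inHg

station A: 98681 Pa = 29.1405 inHg.
station C: 769.37 mmHg = 30.2902 inHg.
Spread: 30.2902 − 29.1405 = 1.15 inHg.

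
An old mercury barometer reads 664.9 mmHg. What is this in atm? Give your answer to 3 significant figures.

1 mmHg = 0.00131579 atm, so 664.9 × 0.00131579 = 0.875 atm.

0.875 atm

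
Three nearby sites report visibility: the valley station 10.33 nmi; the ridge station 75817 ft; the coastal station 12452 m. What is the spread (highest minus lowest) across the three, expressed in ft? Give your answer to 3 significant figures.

35000 ft

the valley station: 10.33 nmi = 62766.27 ft.
the coastal station: 12452 m = 40853.02 ft.
Spread: 75817.00 − 40853.02 = 35000 ft.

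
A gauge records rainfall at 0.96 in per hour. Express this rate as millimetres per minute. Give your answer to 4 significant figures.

0.4064 mm/minute

0.96 in/hour × 25.4 mm/in × 0.0166667 hour/minute = 0.4064 mm/minute.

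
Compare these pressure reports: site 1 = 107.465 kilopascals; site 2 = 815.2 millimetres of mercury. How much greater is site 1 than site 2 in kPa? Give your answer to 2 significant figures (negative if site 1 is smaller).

site 2: 815.2 mmHg = 108.684 kPa.
Difference: 107.465 − 108.684 = -1.2 kPa.

-1.2 kPa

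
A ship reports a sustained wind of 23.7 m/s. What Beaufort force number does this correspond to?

Beaufort force 9

23.7 m/s lies in the Beaufort 9 band (strong gale, 20.8–24.4 m/s).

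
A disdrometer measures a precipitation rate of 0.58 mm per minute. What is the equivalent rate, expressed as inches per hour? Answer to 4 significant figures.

0.58 mm/minute × 0.0393701 in/mm × 60 minute/hour = 1.370 in/hour.

1.370 in/hour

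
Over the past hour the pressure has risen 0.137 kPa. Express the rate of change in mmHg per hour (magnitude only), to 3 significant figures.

0.137 kPa / 1 h × 7.50062 mmHg/kPa = 1.03 mmHg/h.

1.03 mmHg per hour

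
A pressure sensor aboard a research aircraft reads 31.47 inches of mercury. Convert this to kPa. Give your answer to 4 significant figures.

1 inHg = 3.38639 kPa, so 31.47 × 3.38639 = 106.6 kPa.

106.6 kPa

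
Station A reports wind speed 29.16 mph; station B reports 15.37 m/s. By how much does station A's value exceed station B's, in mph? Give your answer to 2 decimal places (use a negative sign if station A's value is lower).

-5.22 mph

station B: 15.37 m/s = 34.3817 mph.
Difference: 29.1600 − 34.3817 = -5.22 mph.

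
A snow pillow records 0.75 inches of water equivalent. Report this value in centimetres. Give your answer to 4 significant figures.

1.905 cm

1 in = 2.54 cm, so 0.75 × 2.54 = 1.905 cm.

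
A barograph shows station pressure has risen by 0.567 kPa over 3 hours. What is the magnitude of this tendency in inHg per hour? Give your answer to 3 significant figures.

0.567 kPa / 3 h × 0.2953 inHg/kPa = 0.0558 inHg/h.

0.0558 inHg per hour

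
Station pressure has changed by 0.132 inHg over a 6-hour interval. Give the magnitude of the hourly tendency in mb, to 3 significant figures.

0.132 inHg / 6 h × 33.8639 mb/inHg = 0.745 mb/h.

0.745 mb per hour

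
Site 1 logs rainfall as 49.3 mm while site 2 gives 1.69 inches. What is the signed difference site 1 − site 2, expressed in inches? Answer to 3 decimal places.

0.251 in

site 1: 49.3 mm = 1.94094 in.
Difference: 1.94094 − 1.69000 = 0.251 in.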